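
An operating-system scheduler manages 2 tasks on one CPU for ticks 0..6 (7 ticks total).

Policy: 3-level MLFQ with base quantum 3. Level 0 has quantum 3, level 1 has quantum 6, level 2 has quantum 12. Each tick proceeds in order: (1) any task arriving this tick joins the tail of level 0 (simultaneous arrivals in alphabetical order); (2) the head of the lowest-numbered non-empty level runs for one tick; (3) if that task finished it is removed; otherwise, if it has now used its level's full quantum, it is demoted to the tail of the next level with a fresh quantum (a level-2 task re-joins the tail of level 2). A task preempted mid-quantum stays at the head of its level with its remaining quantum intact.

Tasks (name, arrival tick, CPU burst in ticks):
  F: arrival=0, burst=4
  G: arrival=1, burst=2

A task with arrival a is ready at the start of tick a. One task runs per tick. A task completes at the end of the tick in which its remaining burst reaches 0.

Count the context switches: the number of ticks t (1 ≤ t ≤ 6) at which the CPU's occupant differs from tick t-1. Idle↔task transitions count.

context switches = 3

t=0: L0/L1/L2 = F/-/- → run F
t=1: L0/L1/L2 = FG/-/- → run F
t=2: L0/L1/L2 = FG/-/- → run F
t=3: L0/L1/L2 = G/F/- → run G
t=4: L0/L1/L2 = G/F/- → run G
t=5: L0/L1/L2 = -/F/- → run F
t=6: (idle)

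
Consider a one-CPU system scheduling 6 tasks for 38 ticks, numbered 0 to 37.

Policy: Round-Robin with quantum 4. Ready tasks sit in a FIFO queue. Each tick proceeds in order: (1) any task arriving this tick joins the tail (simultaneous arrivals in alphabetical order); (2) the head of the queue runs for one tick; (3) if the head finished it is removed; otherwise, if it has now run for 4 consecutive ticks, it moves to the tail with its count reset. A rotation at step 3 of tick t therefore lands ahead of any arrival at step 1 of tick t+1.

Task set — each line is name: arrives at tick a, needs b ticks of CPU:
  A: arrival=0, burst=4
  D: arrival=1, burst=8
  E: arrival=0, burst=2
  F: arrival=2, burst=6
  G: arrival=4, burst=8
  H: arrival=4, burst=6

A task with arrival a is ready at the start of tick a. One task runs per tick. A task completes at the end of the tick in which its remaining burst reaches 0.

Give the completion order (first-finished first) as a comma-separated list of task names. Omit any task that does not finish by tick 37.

t=0: queue=[A,E] q_used=0 → run A
t=1: queue=[A,E,D] q_used=1 → run A
t=2: queue=[A,E,D,F] q_used=2 → run A
t=3: queue=[A,E,D,F] q_used=3 → run A
t=4: queue=[E,D,F,G,H] q_used=0 → run E
t=5: queue=[E,D,F,G,H] q_used=1 → run E
t=6: queue=[D,F,G,H] q_used=0 → run D
t=7: queue=[D,F,G,H] q_used=1 → run D
t=8: queue=[D,F,G,H] q_used=2 → run D
t=9: queue=[D,F,G,H] q_used=3 → run D
t=10: queue=[F,G,H,D] q_used=0 → run F
t=11: queue=[F,G,H,D] q_used=1 → run F
t=12: queue=[F,G,H,D] q_used=2 → run F
t=13: queue=[F,G,H,D] q_used=3 → run F
t=14: queue=[G,H,D,F] q_used=0 → run G
t=15: queue=[G,H,D,F] q_used=1 → run G
t=16: queue=[G,H,D,F] q_used=2 → run G
t=17: queue=[G,H,D,F] q_used=3 → run G
t=18: queue=[H,D,F,G] q_used=0 → run H
t=19: queue=[H,D,F,G] q_used=1 → run H
t=20: queue=[H,D,F,G] q_used=2 → run H
t=21: queue=[H,D,F,G] q_used=3 → run H
t=22: queue=[D,F,G,H] q_used=0 → run D
t=23: queue=[D,F,G,H] q_used=1 → run D
t=24: queue=[D,F,G,H] q_used=2 → run D
t=25: queue=[D,F,G,H] q_used=3 → run D
t=26: queue=[F,G,H] q_used=0 → run F
t=27: queue=[F,G,H] q_used=1 → run F
t=28: queue=[G,H] q_used=0 → run G
t=29: queue=[G,H] q_used=1 → run G
t=30: queue=[G,H] q_used=2 → run G
t=31: queue=[G,H] q_used=3 → run G
t=32: queue=[H] q_used=0 → run H
t=33: queue=[H] q_used=1 → run H
t=34: (idle)
t=35: (idle)
t=36: (idle)
t=37: (idle)

completion order = A, E, D, F, G, H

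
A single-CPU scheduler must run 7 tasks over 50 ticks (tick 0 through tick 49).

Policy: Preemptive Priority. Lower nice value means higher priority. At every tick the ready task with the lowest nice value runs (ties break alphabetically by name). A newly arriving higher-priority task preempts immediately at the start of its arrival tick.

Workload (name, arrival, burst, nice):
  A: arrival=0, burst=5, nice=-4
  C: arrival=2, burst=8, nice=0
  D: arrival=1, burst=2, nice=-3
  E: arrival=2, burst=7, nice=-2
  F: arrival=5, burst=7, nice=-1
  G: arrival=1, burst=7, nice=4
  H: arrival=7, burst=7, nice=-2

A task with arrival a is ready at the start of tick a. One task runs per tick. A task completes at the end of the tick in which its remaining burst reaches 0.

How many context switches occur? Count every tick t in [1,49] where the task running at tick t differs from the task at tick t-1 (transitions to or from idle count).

t=0: ready={A} → run A
t=1: ready={A,D,G} → run A
t=2: ready={A,C,D,E,G} → run A
t=3: ready={A,C,D,E,G} → run A
t=4: ready={A,C,D,E,G} → run A
t=5: ready={C,D,E,F,G} → run D
t=6: ready={C,D,E,F,G} → run D
t=7: ready={C,E,F,G,H} → run E
t=8: ready={C,E,F,G,H} → run E
t=9: ready={C,E,F,G,H} → run E
t=10: ready={C,E,F,G,H} → run E
t=11: ready={C,E,F,G,H} → run E
t=12: ready={C,E,F,G,H} → run E
t=13: ready={C,E,F,G,H} → run E
t=14: ready={C,F,G,H} → run H
t=15: ready={C,F,G,H} → run H
t=16: ready={C,F,G,H} → run H
t=17: ready={C,F,G,H} → run H
t=18: ready={C,F,G,H} → run H
t=19: ready={C,F,G,H} → run H
t=20: ready={C,F,G,H} → run H
t=21: ready={C,F,G} → run F
t=22: ready={C,F,G} → run F
t=23: ready={C,F,G} → run F
t=24: ready={C,F,G} → run F
t=25: ready={C,F,G} → run F
t=26: ready={C,F,G} → run F
t=27: ready={C,F,G} → run F
t=28: ready={C,G} → run C
t=29: ready={C,G} → run C
t=30: ready={C,G} → run C
t=31: ready={C,G} → run C
t=32: ready={C,G} → run C
t=33: ready={C,G} → run C
t=34: ready={C,G} → run C
t=35: ready={C,G} → run C
t=36: ready={G} → run G
t=37: ready={G} → run G
t=38: ready={G} → run G
t=39: ready={G} → run G
t=40: ready={G} → run G
t=41: ready={G} → run G
t=42: ready={G} → run G
t=43: (idle)
t=44: (idle)
t=45: (idle)
t=46: (idle)
t=47: (idle)
t=48: (idle)
t=49: (idle)

context switches = 7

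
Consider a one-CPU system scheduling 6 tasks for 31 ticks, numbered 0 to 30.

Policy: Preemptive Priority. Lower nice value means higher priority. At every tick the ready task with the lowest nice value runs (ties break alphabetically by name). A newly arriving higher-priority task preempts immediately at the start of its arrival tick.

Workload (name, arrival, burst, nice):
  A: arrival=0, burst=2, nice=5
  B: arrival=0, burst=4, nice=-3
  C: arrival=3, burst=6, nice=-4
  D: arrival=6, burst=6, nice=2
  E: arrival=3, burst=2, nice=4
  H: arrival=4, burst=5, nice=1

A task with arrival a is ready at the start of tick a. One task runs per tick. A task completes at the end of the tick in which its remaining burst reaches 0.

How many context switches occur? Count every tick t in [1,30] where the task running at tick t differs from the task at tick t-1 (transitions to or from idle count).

context switches = 7

t=0: ready={A,B} → run B
t=1: ready={A,B} → run B
t=2: ready={A,B} → run B
t=3: ready={A,B,C,E} → run C
t=4: ready={A,B,C,E,H} → run C
t=5: ready={A,B,C,E,H} → run C
t=6: ready={A,B,C,D,E,H} → run C
t=7: ready={A,B,C,D,E,H} → run C
t=8: ready={A,B,C,D,E,H} → run C
t=9: ready={A,B,D,E,H} → run B
t=10: ready={A,D,E,H} → run H
t=11: ready={A,D,E,H} → run H
t=12: ready={A,D,E,H} → run H
t=13: ready={A,D,E,H} → run H
t=14: ready={A,D,E,H} → run H
t=15: ready={A,D,E} → run D
t=16: ready={A,D,E} → run D
t=17: ready={A,D,E} → run D
t=18: ready={A,D,E} → run D
t=19: ready={A,D,E} → run D
t=20: ready={A,D,E} → run D
t=21: ready={A,E} → run E
t=22: ready={A,E} → run E
t=23: ready={A} → run A
t=24: ready={A} → run A
t=25: (idle)
t=26: (idle)
t=27: (idle)
t=28: (idle)
t=29: (idle)
t=30: (idle)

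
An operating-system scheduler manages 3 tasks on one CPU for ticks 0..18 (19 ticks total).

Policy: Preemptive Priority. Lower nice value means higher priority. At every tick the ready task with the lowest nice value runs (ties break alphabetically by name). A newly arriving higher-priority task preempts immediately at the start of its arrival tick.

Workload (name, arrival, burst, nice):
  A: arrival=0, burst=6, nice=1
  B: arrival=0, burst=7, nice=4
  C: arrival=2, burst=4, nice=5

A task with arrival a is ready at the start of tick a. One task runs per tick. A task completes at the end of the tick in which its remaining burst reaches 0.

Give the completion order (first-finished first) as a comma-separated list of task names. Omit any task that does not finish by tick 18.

completion order = A, B, C

t=0: ready={A,B} → run A
t=1: ready={A,B} → run A
t=2: ready={A,B,C} → run A
t=3: ready={A,B,C} → run A
t=4: ready={A,B,C} → run A
t=5: ready={A,B,C} → run A
t=6: ready={B,C} → run B
t=7: ready={B,C} → run B
t=8: ready={B,C} → run B
t=9: ready={B,C} → run B
t=10: ready={B,C} → run B
t=11: ready={B,C} → run B
t=12: ready={B,C} → run B
t=13: ready={C} → run C
t=14: ready={C} → run C
t=15: ready={C} → run C
t=16: ready={C} → run C
t=17: (idle)
t=18: (idle)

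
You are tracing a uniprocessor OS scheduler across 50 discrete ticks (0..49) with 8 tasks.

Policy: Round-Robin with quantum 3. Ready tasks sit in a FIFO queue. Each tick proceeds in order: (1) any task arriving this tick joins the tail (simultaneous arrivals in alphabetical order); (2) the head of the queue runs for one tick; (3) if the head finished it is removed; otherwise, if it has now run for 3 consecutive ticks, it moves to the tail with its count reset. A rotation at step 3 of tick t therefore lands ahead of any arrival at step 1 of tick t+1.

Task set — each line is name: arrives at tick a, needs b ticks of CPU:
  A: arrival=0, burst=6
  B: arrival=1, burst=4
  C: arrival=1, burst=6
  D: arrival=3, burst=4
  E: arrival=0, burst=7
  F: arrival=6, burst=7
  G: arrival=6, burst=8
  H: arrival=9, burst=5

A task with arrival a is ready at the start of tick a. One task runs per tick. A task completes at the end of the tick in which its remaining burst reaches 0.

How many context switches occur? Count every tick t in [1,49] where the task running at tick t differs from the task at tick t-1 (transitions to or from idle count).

t=0: queue=[A,E] q_used=0 → run A
t=1: queue=[A,E,B,C] q_used=1 → run A
t=2: queue=[A,E,B,C] q_used=2 → run A
t=3: queue=[E,B,C,A,D] q_used=0 → run E
t=4: queue=[E,B,C,A,D] q_used=1 → run E
t=5: queue=[E,B,C,A,D] q_used=2 → run E
t=6: queue=[B,C,A,D,E,F,G] q_used=0 → run B
t=7: queue=[B,C,A,D,E,F,G] q_used=1 → run B
t=8: queue=[B,C,A,D,E,F,G] q_used=2 → run B
t=9: queue=[C,A,D,E,F,G,B,H] q_used=0 → run C
t=10: queue=[C,A,D,E,F,G,B,H] q_used=1 → run C
t=11: queue=[C,A,D,E,F,G,B,H] q_used=2 → run C
t=12: queue=[A,D,E,F,G,B,H,C] q_used=0 → run A
t=13: queue=[A,D,E,F,G,B,H,C] q_used=1 → run A
t=14: queue=[A,D,E,F,G,B,H,C] q_used=2 → run A
t=15: queue=[D,E,F,G,B,H,C] q_used=0 → run D
t=16: queue=[D,E,F,G,B,H,C] q_used=1 → run D
t=17: queue=[D,E,F,G,B,H,C] q_used=2 → run D
t=18: queue=[E,F,G,B,H,C,D] q_used=0 → run E
t=19: queue=[E,F,G,B,H,C,D] q_used=1 → run E
t=20: queue=[E,F,G,B,H,C,D] q_used=2 → run E
t=21: queue=[F,G,B,H,C,D,E] q_used=0 → run F
t=22: queue=[F,G,B,H,C,D,E] q_used=1 → run F
t=23: queue=[F,G,B,H,C,D,E] q_used=2 → run F
t=24: queue=[G,B,H,C,D,E,F] q_used=0 → run G
t=25: queue=[G,B,H,C,D,E,F] q_used=1 → run G
t=26: queue=[G,B,H,C,D,E,F] q_used=2 → run G
t=27: queue=[B,H,C,D,E,F,G] q_used=0 → run B
t=28: queue=[H,C,D,E,F,G] q_used=0 → run H
t=29: queue=[H,C,D,E,F,G] q_used=1 → run H
t=30: queue=[H,C,D,E,F,G] q_used=2 → run H
t=31: queue=[C,D,E,F,G,H] q_used=0 → run C
t=32: queue=[C,D,E,F,G,H] q_used=1 → run C
t=33: queue=[C,D,E,F,G,H] q_used=2 → run C
t=34: queue=[D,E,F,G,H] q_used=0 → run D
t=35: queue=[E,F,G,H] q_used=0 → run E
t=36: queue=[F,G,H] q_used=0 → run F
t=37: queue=[F,G,H] q_used=1 → run F
t=38: queue=[F,G,H] q_used=2 → run F
t=39: queue=[G,H,F] q_used=0 → run G
t=40: queue=[G,H,F] q_used=1 → run G
t=41: queue=[G,H,F] q_used=2 → run G
t=42: queue=[H,F,G] q_used=0 → run H
t=43: queue=[H,F,G] q_used=1 → run H
t=44: queue=[F,G] q_used=0 → run F
t=45: queue=[G] q_used=0 → run G
t=46: queue=[G] q_used=1 → run G
t=47: (idle)
t=48: (idle)
t=49: (idle)

context switches = 19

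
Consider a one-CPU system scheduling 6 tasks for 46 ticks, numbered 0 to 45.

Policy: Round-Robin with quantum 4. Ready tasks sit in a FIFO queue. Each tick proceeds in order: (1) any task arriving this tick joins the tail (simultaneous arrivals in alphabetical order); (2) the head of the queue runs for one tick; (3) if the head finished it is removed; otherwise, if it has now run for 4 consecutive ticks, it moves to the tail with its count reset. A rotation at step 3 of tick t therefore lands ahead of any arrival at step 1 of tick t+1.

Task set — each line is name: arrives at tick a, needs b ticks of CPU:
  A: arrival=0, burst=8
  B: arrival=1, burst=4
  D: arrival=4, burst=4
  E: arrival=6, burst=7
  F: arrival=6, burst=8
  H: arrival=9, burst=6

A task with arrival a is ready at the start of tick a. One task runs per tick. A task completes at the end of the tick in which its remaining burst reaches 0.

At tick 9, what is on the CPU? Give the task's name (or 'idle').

running at tick 9 = A

t=0: queue=[A] q_used=0 → run A
t=1: queue=[A,B] q_used=1 → run A
t=2: queue=[A,B] q_used=2 → run A
t=3: queue=[A,B] q_used=3 → run A
t=4: queue=[B,A,D] q_used=0 → run B
t=5: queue=[B,A,D] q_used=1 → run B
t=6: queue=[B,A,D,E,F] q_used=2 → run B
t=7: queue=[B,A,D,E,F] q_used=3 → run B
t=8: queue=[A,D,E,F] q_used=0 → run A
t=9: queue=[A,D,E,F,H] q_used=1 → run A
t=10: queue=[A,D,E,F,H] q_used=2 → run A
t=11: queue=[A,D,E,F,H] q_used=3 → run A
t=12: queue=[D,E,F,H] q_used=0 → run D
t=13: queue=[D,E,F,H] q_used=1 → run D
t=14: queue=[D,E,F,H] q_used=2 → run D
t=15: queue=[D,E,F,H] q_used=3 → run D
t=16: queue=[E,F,H] q_used=0 → run E
t=17: queue=[E,F,H] q_used=1 → run E
t=18: queue=[E,F,H] q_used=2 → run E
t=19: queue=[E,F,H] q_used=3 → run E
t=20: queue=[F,H,E] q_used=0 → run F
t=21: queue=[F,H,E] q_used=1 → run F
t=22: queue=[F,H,E] q_used=2 → run F
t=23: queue=[F,H,E] q_used=3 → run F
t=24: queue=[H,E,F] q_used=0 → run H
t=25: queue=[H,E,F] q_used=1 → run H
t=26: queue=[H,E,F] q_used=2 → run H
t=27: queue=[H,E,F] q_used=3 → run H
t=28: queue=[E,F,H] q_used=0 → run E
t=29: queue=[E,F,H] q_used=1 → run E
t=30: queue=[E,F,H] q_used=2 → run E
t=31: queue=[F,H] q_used=0 → run F
t=32: queue=[F,H] q_used=1 → run F
t=33: queue=[F,H] q_used=2 → run F
t=34: queue=[F,H] q_used=3 → run F
t=35: queue=[H] q_used=0 → run H
t=36: queue=[H] q_used=1 → run H
t=37: (idle)
t=38: (idle)
t=39: (idle)
t=40: (idle)
t=41: (idle)
t=42: (idle)
t=43: (idle)
t=44: (idle)
t=45: (idle)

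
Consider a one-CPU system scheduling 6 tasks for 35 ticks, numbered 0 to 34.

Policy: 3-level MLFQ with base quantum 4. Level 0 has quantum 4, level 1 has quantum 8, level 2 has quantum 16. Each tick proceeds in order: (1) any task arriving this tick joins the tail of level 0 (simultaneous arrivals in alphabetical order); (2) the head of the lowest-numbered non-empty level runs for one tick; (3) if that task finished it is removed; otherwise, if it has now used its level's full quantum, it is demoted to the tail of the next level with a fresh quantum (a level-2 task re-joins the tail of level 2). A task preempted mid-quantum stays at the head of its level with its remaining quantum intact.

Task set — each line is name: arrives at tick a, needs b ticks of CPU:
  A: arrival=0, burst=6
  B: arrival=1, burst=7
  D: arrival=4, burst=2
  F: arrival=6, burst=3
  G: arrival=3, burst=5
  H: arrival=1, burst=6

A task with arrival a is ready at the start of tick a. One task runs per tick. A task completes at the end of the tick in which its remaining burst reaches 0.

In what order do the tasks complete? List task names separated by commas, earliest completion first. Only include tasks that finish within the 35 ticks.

t=0: L0/L1/L2 = A/-/- → run A
t=1: L0/L1/L2 = ABH/-/- → run A
t=2: L0/L1/L2 = ABH/-/- → run A
t=3: L0/L1/L2 = ABHG/-/- → run A
t=4: L0/L1/L2 = BHGD/A/- → run B
t=5: L0/L1/L2 = BHGD/A/- → run B
t=6: L0/L1/L2 = BHGDF/A/- → run B
t=7: L0/L1/L2 = BHGDF/A/- → run B
t=8: L0/L1/L2 = HGDF/AB/- → run H
t=9: L0/L1/L2 = HGDF/AB/- → run H
t=10: L0/L1/L2 = HGDF/AB/- → run H
t=11: L0/L1/L2 = HGDF/AB/- → run H
t=12: L0/L1/L2 = GDF/ABH/- → run G
t=13: L0/L1/L2 = GDF/ABH/- → run G
t=14: L0/L1/L2 = GDF/ABH/- → run G
t=15: L0/L1/L2 = GDF/ABH/- → run G
t=16: L0/L1/L2 = DF/ABHG/- → run D
t=17: L0/L1/L2 = DF/ABHG/- → run D
t=18: L0/L1/L2 = F/ABHG/- → run F
t=19: L0/L1/L2 = F/ABHG/- → run F
t=20: L0/L1/L2 = F/ABHG/- → run F
t=21: L0/L1/L2 = -/ABHG/- → run A
t=22: L0/L1/L2 = -/ABHG/- → run A
t=23: L0/L1/L2 = -/BHG/- → run B
t=24: L0/L1/L2 = -/BHG/- → run B
t=25: L0/L1/L2 = -/BHG/- → run B
t=26: L0/L1/L2 = -/HG/- → run H
t=27: L0/L1/L2 = -/HG/- → run H
t=28: L0/L1/L2 = -/G/- → run G
t=29: (idle)
t=30: (idle)
t=31: (idle)
t=32: (idle)
t=33: (idle)
t=34: (idle)

completion order = D, F, A, B, H, G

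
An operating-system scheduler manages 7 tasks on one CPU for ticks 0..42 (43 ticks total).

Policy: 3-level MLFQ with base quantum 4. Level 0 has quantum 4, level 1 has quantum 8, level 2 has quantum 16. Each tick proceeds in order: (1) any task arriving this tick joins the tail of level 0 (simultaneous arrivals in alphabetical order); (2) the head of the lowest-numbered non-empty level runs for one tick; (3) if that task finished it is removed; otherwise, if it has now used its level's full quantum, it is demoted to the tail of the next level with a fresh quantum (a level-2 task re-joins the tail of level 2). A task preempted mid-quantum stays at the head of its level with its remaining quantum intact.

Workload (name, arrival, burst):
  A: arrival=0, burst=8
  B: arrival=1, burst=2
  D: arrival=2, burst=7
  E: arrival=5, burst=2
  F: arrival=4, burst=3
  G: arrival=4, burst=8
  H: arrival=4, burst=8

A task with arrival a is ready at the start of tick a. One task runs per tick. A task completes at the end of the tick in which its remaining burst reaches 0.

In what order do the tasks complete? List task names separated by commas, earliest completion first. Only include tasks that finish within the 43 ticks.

completion order = B, F, E, A, D, G, H

t=0: L0/L1/L2 = A/-/- → run A
t=1: L0/L1/L2 = AB/-/- → run A
t=2: L0/L1/L2 = ABD/-/- → run A
t=3: L0/L1/L2 = ABD/-/- → run A
t=4: L0/L1/L2 = BDFGH/A/- → run B
t=5: L0/L1/L2 = BDFGHE/A/- → run B
t=6: L0/L1/L2 = DFGHE/A/- → run D
t=7: L0/L1/L2 = DFGHE/A/- → run D
t=8: L0/L1/L2 = DFGHE/A/- → run D
t=9: L0/L1/L2 = DFGHE/A/- → run D
t=10: L0/L1/L2 = FGHE/AD/- → run F
t=11: L0/L1/L2 = FGHE/AD/- → run F
t=12: L0/L1/L2 = FGHE/AD/- → run F
t=13: L0/L1/L2 = GHE/AD/- → run G
t=14: L0/L1/L2 = GHE/AD/- → run G
t=15: L0/L1/L2 = GHE/AD/- → run G
t=16: L0/L1/L2 = GHE/AD/- → run G
t=17: L0/L1/L2 = HE/ADG/- → run H
t=18: L0/L1/L2 = HE/ADG/- → run H
t=19: L0/L1/L2 = HE/ADG/- → run H
t=20: L0/L1/L2 = HE/ADG/- → run H
t=21: L0/L1/L2 = E/ADGH/- → run E
t=22: L0/L1/L2 = E/ADGH/- → run E
t=23: L0/L1/L2 = -/ADGH/- → run A
t=24: L0/L1/L2 = -/ADGH/- → run A
t=25: L0/L1/L2 = -/ADGH/- → run A
t=26: L0/L1/L2 = -/ADGH/- → run A
t=27: L0/L1/L2 = -/DGH/- → run D
t=28: L0/L1/L2 = -/DGH/- → run D
t=29: L0/L1/L2 = -/DGH/- → run D
t=30: L0/L1/L2 = -/GH/- → run G
t=31: L0/L1/L2 = -/GH/- → run G
t=32: L0/L1/L2 = -/GH/- → run G
t=33: L0/L1/L2 = -/GH/- → run G
t=34: L0/L1/L2 = -/H/- → run H
t=35: L0/L1/L2 = -/H/- → run H
t=36: L0/L1/L2 = -/H/- → run H
t=37: L0/L1/L2 = -/H/- → run H
t=38: (idle)
t=39: (idle)
t=40: (idle)
t=41: (idle)
t=42: (idle)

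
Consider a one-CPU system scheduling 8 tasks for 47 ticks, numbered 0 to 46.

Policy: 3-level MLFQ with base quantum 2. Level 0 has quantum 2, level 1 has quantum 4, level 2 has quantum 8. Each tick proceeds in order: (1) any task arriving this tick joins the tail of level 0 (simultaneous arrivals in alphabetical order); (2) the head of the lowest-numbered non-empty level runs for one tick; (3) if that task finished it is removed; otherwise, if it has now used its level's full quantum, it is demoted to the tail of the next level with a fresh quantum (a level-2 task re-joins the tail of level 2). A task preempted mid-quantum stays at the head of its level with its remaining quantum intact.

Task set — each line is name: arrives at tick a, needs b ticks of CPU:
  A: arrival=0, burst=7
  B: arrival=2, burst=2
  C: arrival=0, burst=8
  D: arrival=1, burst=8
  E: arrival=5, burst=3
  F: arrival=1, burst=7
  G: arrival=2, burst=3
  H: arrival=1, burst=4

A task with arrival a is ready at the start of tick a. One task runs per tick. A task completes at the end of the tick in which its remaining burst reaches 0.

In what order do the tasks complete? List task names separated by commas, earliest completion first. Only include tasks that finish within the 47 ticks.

completion order = B, H, G, E, A, C, D, F

t=0: L0/L1/L2 = AC/-/- → run A
t=1: L0/L1/L2 = ACDFH/-/- → run A
t=2: L0/L1/L2 = CDFHBG/A/- → run C
t=3: L0/L1/L2 = CDFHBG/A/- → run C
t=4: L0/L1/L2 = DFHBG/AC/- → run D
t=5: L0/L1/L2 = DFHBGE/AC/- → run D
t=6: L0/L1/L2 = FHBGE/ACD/- → run F
t=7: L0/L1/L2 = FHBGE/ACD/- → run F
t=8: L0/L1/L2 = HBGE/ACDF/- → run H
t=9: L0/L1/L2 = HBGE/ACDF/- → run H
t=10: L0/L1/L2 = BGE/ACDFH/- → run B
t=11: L0/L1/L2 = BGE/ACDFH/- → run B
t=12: L0/L1/L2 = GE/ACDFH/- → run G
t=13: L0/L1/L2 = GE/ACDFH/- → run G
t=14: L0/L1/L2 = E/ACDFHG/- → run E
t=15: L0/L1/L2 = E/ACDFHG/- → run E
t=16: L0/L1/L2 = -/ACDFHGE/- → run A
t=17: L0/L1/L2 = -/ACDFHGE/- → run A
t=18: L0/L1/L2 = -/ACDFHGE/- → run A
t=19: L0/L1/L2 = -/ACDFHGE/- → run A
t=20: L0/L1/L2 = -/CDFHGE/A → run C
t=21: L0/L1/L2 = -/CDFHGE/A → run C
t=22: L0/L1/L2 = -/CDFHGE/A → run C
t=23: L0/L1/L2 = -/CDFHGE/A → run C
t=24: L0/L1/L2 = -/DFHGE/AC → run D
t=25: L0/L1/L2 = -/DFHGE/AC → run D
t=26: L0/L1/L2 = -/DFHGE/AC → run D
t=27: L0/L1/L2 = -/DFHGE/AC → run D
t=28: L0/L1/L2 = -/FHGE/ACD → run F
t=29: L0/L1/L2 = -/FHGE/ACD → run F
t=30: L0/L1/L2 = -/FHGE/ACD → run F
t=31: L0/L1/L2 = -/FHGE/ACD → run F
t=32: L0/L1/L2 = -/HGE/ACDF → run H
t=33: L0/L1/L2 = -/HGE/ACDF → run H
t=34: L0/L1/L2 = -/GE/ACDF → run G
t=35: L0/L1/L2 = -/E/ACDF → run E
t=36: L0/L1/L2 = -/-/ACDF → run A
t=37: L0/L1/L2 = -/-/CDF → run C
t=38: L0/L1/L2 = -/-/CDF → run C
t=39: L0/L1/L2 = -/-/DF → run D
t=40: L0/L1/L2 = -/-/DF → run D
t=41: L0/L1/L2 = -/-/F → run F
t=42: (idle)
t=43: (idle)
t=44: (idle)
t=45: (idle)
t=46: (idle)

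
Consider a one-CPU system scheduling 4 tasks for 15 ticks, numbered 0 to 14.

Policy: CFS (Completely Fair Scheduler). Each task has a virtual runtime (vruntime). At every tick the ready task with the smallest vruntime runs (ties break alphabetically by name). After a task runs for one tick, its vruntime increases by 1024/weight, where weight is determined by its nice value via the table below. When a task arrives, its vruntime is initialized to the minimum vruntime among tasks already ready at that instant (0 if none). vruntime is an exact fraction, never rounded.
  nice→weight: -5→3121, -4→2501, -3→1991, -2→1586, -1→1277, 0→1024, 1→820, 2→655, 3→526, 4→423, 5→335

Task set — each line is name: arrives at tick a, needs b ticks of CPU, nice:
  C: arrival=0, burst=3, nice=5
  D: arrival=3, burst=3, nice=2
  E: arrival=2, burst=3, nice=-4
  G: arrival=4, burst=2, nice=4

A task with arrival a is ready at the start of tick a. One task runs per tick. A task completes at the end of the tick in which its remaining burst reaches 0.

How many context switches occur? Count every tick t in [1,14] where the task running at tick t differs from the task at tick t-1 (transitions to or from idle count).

context switches = 8

t=0: vr[C=0] → run C
t=1: vr[C=1024/335] → run C
t=2: vr[C=2048/335 E=2048/335] → run C
t=3: vr[D=2048/335 E=2048/335] → run D
t=4: vr[D=336896/43885 E=2048/335 G=2048/335] → run E
t=5: vr[D=336896/43885 E=5465088/837835 G=2048/335] → run G
t=6: vr[D=336896/43885 E=5465088/837835 G=1209344/141705] → run E
t=7: vr[D=336896/43885 E=5808128/837835 G=1209344/141705] → run E
t=8: vr[D=336896/43885 G=1209344/141705] → run D
t=9: vr[D=405504/43885 G=1209344/141705] → run G
t=10: vr[D=405504/43885] → run D
t=11: (idle)
t=12: (idle)
t=13: (idle)
t=14: (idle)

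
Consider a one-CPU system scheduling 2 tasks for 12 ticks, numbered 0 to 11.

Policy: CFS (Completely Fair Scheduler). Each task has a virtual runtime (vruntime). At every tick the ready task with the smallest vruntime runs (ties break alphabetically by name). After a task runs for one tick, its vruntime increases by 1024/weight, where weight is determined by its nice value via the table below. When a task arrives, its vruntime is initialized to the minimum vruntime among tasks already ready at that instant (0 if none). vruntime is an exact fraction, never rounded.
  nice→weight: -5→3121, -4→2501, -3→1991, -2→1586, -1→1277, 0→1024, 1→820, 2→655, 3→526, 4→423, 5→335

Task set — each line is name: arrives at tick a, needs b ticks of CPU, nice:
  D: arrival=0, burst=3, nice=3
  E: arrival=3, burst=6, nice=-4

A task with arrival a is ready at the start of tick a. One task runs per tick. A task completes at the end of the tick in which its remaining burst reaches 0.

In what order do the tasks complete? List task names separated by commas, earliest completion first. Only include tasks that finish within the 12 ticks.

t=0: vr[D=0] → run D
t=1: vr[D=512/263] → run D
t=2: vr[D=1024/263] → run D
t=3: vr[E=0] → run E
t=4: vr[E=1024/2501] → run E
t=5: vr[E=2048/2501] → run E
t=6: vr[E=3072/2501] → run E
t=7: vr[E=4096/2501] → run E
t=8: vr[E=5120/2501] → run E
t=9: (idle)
t=10: (idle)
t=11: (idle)

completion order = D, E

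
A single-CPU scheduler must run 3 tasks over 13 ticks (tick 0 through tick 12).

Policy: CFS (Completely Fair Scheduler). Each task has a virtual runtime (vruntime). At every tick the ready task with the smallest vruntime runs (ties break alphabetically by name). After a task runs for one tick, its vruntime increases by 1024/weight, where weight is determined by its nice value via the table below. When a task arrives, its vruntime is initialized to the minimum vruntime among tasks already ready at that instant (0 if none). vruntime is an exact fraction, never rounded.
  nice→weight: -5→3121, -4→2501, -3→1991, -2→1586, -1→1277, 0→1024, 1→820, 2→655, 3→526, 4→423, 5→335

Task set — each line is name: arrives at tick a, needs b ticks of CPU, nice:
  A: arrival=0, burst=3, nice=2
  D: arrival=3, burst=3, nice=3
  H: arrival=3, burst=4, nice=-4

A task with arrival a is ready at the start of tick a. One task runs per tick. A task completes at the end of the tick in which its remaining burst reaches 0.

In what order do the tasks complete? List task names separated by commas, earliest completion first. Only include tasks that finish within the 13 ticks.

completion order = A, H, D

t=0: vr[A=0] → run A
t=1: vr[A=1024/655] → run A
t=2: vr[A=2048/655] → run A
t=3: vr[D=0 H=0] → run D
t=4: vr[D=512/263 H=0] → run H
t=5: vr[D=512/263 H=1024/2501] → run H
t=6: vr[D=512/263 H=2048/2501] → run H
t=7: vr[D=512/263 H=3072/2501] → run H
t=8: vr[D=512/263] → run D
t=9: vr[D=1024/263] → run D
t=10: (idle)
t=11: (idle)
t=12: (idle)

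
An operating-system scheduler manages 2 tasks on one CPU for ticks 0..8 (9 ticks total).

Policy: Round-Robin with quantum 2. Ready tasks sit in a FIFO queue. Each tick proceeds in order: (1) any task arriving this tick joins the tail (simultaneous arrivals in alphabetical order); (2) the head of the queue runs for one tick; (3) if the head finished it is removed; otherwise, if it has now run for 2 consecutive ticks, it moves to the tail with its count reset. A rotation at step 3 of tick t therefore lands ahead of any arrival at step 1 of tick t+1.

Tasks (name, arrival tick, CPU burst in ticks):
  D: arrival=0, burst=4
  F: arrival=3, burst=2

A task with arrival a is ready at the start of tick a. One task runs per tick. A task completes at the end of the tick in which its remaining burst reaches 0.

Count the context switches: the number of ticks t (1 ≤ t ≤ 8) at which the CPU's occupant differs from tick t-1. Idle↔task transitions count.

context switches = 2

t=0: queue=[D] q_used=0 → run D
t=1: queue=[D] q_used=1 → run D
t=2: queue=[D] q_used=0 → run D
t=3: queue=[D,F] q_used=1 → run D
t=4: queue=[F] q_used=0 → run F
t=5: queue=[F] q_used=1 → run F
t=6: (idle)
t=7: (idle)
t=8: (idle)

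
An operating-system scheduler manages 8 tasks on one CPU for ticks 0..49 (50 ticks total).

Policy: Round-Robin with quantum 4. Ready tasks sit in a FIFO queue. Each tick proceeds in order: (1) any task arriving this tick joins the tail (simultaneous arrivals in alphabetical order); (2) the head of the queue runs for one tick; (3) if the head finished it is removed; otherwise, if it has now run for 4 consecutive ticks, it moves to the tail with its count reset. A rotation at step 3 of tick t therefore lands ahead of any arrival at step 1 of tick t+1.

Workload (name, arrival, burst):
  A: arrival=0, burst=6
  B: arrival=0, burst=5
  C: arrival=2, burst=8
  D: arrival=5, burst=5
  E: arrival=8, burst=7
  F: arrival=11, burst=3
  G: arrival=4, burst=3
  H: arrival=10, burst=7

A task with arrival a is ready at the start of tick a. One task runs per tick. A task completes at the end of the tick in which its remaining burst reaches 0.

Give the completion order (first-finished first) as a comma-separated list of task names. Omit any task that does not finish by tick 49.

t=0: queue=[A,B] q_used=0 → run A
t=1: queue=[A,B] q_used=1 → run A
t=2: queue=[A,B,C] q_used=2 → run A
t=3: queue=[A,B,C] q_used=3 → run A
t=4: queue=[B,C,A,G] q_used=0 → run B
t=5: queue=[B,C,A,G,D] q_used=1 → run B
t=6: queue=[B,C,A,G,D] q_used=2 → run B
t=7: queue=[B,C,A,G,D] q_used=3 → run B
t=8: queue=[C,A,G,D,B,E] q_used=0 → run C
t=9: queue=[C,A,G,D,B,E] q_used=1 → run C
t=10: queue=[C,A,G,D,B,E,H] q_used=2 → run C
t=11: queue=[C,A,G,D,B,E,H,F] q_used=3 → run C
t=12: queue=[A,G,D,B,E,H,F,C] q_used=0 → run A
t=13: queue=[A,G,D,B,E,H,F,C] q_used=1 → run A
t=14: queue=[G,D,B,E,H,F,C] q_used=0 → run G
t=15: queue=[G,D,B,E,H,F,C] q_used=1 → run G
t=16: queue=[G,D,B,E,H,F,C] q_used=2 → run G
t=17: queue=[D,B,E,H,F,C] q_used=0 → run D
t=18: queue=[D,B,E,H,F,C] q_used=1 → run D
t=19: queue=[D,B,E,H,F,C] q_used=2 → run D
t=20: queue=[D,B,E,H,F,C] q_used=3 → run D
t=21: queue=[B,E,H,F,C,D] q_used=0 → run B
t=22: queue=[E,H,F,C,D] q_used=0 → run E
t=23: queue=[E,H,F,C,D] q_used=1 → run E
t=24: queue=[E,H,F,C,D] q_used=2 → run E
t=25: queue=[E,H,F,C,D] q_used=3 → run E
t=26: queue=[H,F,C,D,E] q_used=0 → run H
t=27: queue=[H,F,C,D,E] q_used=1 → run H
t=28: queue=[H,F,C,D,E] q_used=2 → run H
t=29: queue=[H,F,C,D,E] q_used=3 → run H
t=30: queue=[F,C,D,E,H] q_used=0 → run F
t=31: queue=[F,C,D,E,H] q_used=1 → run F
t=32: queue=[F,C,D,E,H] q_used=2 → run F
t=33: queue=[C,D,E,H] q_used=0 → run C
t=34: queue=[C,D,E,H] q_used=1 → run C
t=35: queue=[C,D,E,H] q_used=2 → run C
t=36: queue=[C,D,E,H] q_used=3 → run C
t=37: queue=[D,E,H] q_used=0 → run D
t=38: queue=[E,H] q_used=0 → run E
t=39: queue=[E,H] q_used=1 → run E
t=40: queue=[E,H] q_used=2 → run E
t=41: queue=[H] q_used=0 → run H
t=42: queue=[H] q_used=1 → run H
t=43: queue=[H] q_used=2 → run H
t=44: (idle)
t=45: (idle)
t=46: (idle)
t=47: (idle)
t=48: (idle)
t=49: (idle)

completion order = A, G, B, F, C, D, E, H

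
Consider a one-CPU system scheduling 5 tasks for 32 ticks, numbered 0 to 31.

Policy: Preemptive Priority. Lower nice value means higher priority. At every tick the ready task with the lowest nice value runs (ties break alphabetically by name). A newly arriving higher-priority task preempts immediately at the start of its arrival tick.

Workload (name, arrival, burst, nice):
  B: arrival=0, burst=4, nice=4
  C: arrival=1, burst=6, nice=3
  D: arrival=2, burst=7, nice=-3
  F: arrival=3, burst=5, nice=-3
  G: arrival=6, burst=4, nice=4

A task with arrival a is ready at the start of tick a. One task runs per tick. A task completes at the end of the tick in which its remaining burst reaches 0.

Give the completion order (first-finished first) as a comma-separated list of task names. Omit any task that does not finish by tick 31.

t=0: ready={B} → run B
t=1: ready={B,C} → run C
t=2: ready={B,C,D} → run D
t=3: ready={B,C,D,F} → run D
t=4: ready={B,C,D,F} → run D
t=5: ready={B,C,D,F} → run D
t=6: ready={B,C,D,F,G} → run D
t=7: ready={B,C,D,F,G} → run D
t=8: ready={B,C,D,F,G} → run D
t=9: ready={B,C,F,G} → run F
t=10: ready={B,C,F,G} → run F
t=11: ready={B,C,F,G} → run F
t=12: ready={B,C,F,G} → run F
t=13: ready={B,C,F,G} → run F
t=14: ready={B,C,G} → run C
t=15: ready={B,C,G} → run C
t=16: ready={B,C,G} → run C
t=17: ready={B,C,G} → run C
t=18: ready={B,C,G} → run C
t=19: ready={B,G} → run B
t=20: ready={B,G} → run B
t=21: ready={B,G} → run B
t=22: ready={G} → run G
t=23: ready={G} → run G
t=24: ready={G} → run G
t=25: ready={G} → run G
t=26: (idle)
t=27: (idle)
t=28: (idle)
t=29: (idle)
t=30: (idle)
t=31: (idle)

completion order = D, F, C, B, G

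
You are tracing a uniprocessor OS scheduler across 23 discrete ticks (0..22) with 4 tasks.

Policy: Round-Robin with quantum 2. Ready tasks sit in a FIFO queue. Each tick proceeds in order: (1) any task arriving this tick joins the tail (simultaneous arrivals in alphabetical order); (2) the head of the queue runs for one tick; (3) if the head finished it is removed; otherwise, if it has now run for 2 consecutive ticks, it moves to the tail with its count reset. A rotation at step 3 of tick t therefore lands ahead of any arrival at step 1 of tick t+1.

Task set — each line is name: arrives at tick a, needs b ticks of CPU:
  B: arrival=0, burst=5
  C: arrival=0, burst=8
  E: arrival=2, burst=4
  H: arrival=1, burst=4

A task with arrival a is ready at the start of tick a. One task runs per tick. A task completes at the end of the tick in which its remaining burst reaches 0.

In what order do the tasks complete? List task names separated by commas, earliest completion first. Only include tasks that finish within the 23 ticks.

t=0: queue=[B,C] q_used=0 → run B
t=1: queue=[B,C,H] q_used=1 → run B
t=2: queue=[C,H,B,E] q_used=0 → run C
t=3: queue=[C,H,B,E] q_used=1 → run C
t=4: queue=[H,B,E,C] q_used=0 → run H
t=5: queue=[H,B,E,C] q_used=1 → run H
t=6: queue=[B,E,C,H] q_used=0 → run B
t=7: queue=[B,E,C,H] q_used=1 → run B
t=8: queue=[E,C,H,B] q_used=0 → run E
t=9: queue=[E,C,H,B] q_used=1 → run E
t=10: queue=[C,H,B,E] q_used=0 → run C
t=11: queue=[C,H,B,E] q_used=1 → run C
t=12: queue=[H,B,E,C] q_used=0 → run H
t=13: queue=[H,B,E,C] q_used=1 → run H
t=14: queue=[B,E,C] q_used=0 → run B
t=15: queue=[E,C] q_used=0 → run E
t=16: queue=[E,C] q_used=1 → run E
t=17: queue=[C] q_used=0 → run C
t=18: queue=[C] q_used=1 → run C
t=19: queue=[C] q_used=0 → run C
t=20: queue=[C] q_used=1 → run C
t=21: (idle)
t=22: (idle)

completion order = H, B, E, C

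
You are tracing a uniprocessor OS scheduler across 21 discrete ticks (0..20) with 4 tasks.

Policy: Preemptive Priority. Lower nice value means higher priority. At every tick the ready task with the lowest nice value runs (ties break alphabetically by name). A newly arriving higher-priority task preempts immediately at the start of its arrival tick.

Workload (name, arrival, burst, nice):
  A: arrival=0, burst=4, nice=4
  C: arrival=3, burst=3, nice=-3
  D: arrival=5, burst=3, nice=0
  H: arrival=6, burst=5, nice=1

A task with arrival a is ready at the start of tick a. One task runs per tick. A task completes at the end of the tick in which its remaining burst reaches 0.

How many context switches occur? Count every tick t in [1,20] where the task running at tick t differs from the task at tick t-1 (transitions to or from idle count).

t=0: ready={A} → run A
t=1: ready={A} → run A
t=2: ready={A} → run A
t=3: ready={A,C} → run C
t=4: ready={A,C} → run C
t=5: ready={A,C,D} → run C
t=6: ready={A,D,H} → run D
t=7: ready={A,D,H} → run D
t=8: ready={A,D,H} → run D
t=9: ready={A,H} → run H
t=10: ready={A,H} → run H
t=11: ready={A,H} → run H
t=12: ready={A,H} → run H
t=13: ready={A,H} → run H
t=14: ready={A} → run A
t=15: (idle)
t=16: (idle)
t=17: (idle)
t=18: (idle)
t=19: (idle)
t=20: (idle)

context switches = 5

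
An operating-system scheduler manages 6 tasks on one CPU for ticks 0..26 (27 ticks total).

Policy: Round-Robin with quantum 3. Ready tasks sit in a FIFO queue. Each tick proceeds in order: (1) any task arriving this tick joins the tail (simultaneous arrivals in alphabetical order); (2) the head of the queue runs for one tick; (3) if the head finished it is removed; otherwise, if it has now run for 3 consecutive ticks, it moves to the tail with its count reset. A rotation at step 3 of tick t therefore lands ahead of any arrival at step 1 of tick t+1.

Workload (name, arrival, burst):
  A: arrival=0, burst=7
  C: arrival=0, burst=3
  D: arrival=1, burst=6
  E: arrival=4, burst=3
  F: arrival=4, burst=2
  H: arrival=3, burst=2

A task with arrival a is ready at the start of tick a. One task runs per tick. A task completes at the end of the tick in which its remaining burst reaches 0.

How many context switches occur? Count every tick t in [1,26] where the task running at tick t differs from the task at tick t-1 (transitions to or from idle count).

context switches = 9

t=0: queue=[A,C] q_used=0 → run A
t=1: queue=[A,C,D] q_used=1 → run A
t=2: queue=[A,C,D] q_used=2 → run A
t=3: queue=[C,D,A,H] q_used=0 → run C
t=4: queue=[C,D,A,H,E,F] q_used=1 → run C
t=5: queue=[C,D,A,H,E,F] q_used=2 → run C
t=6: queue=[D,A,H,E,F] q_used=0 → run D
t=7: queue=[D,A,H,E,F] q_used=1 → run D
t=8: queue=[D,A,H,E,F] q_used=2 → run D
t=9: queue=[A,H,E,F,D] q_used=0 → run A
t=10: queue=[A,H,E,F,D] q_used=1 → run A
t=11: queue=[A,H,E,F,D] q_used=2 → run A
t=12: queue=[H,E,F,D,A] q_used=0 → run H
t=13: queue=[H,E,F,D,A] q_used=1 → run H
t=14: queue=[E,F,D,A] q_used=0 → run E
t=15: queue=[E,F,D,A] q_used=1 → run E
t=16: queue=[E,F,D,A] q_used=2 → run E
t=17: queue=[F,D,A] q_used=0 → run F
t=18: queue=[F,D,A] q_used=1 → run F
t=19: queue=[D,A] q_used=0 → run D
t=20: queue=[D,A] q_used=1 → run D
t=21: queue=[D,A] q_used=2 → run D
t=22: queue=[A] q_used=0 → run A
t=23: (idle)
t=24: (idle)
t=25: (idle)
t=26: (idle)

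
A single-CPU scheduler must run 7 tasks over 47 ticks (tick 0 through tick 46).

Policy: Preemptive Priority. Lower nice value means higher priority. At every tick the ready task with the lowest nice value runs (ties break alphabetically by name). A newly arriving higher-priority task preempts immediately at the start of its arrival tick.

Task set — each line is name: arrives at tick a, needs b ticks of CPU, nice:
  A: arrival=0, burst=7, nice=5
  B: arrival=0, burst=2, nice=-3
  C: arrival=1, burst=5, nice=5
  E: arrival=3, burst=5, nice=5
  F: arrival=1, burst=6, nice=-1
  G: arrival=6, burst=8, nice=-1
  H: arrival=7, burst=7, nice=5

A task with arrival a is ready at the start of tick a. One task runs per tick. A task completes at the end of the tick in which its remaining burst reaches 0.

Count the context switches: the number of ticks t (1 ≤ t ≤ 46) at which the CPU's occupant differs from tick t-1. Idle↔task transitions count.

t=0: ready={A,B} → run B
t=1: ready={A,B,C,F} → run B
t=2: ready={A,C,F} → run F
t=3: ready={A,C,E,F} → run F
t=4: ready={A,C,E,F} → run F
t=5: ready={A,C,E,F} → run F
t=6: ready={A,C,E,F,G} → run F
t=7: ready={A,C,E,F,G,H} → run F
t=8: ready={A,C,E,G,H} → run G
t=9: ready={A,C,E,G,H} → run G
t=10: ready={A,C,E,G,H} → run G
t=11: ready={A,C,E,G,H} → run G
t=12: ready={A,C,E,G,H} → run G
t=13: ready={A,C,E,G,H} → run G
t=14: ready={A,C,E,G,H} → run G
t=15: ready={A,C,E,G,H} → run G
t=16: ready={A,C,E,H} → run A
t=17: ready={A,C,E,H} → run A
t=18: ready={A,C,E,H} → run A
t=19: ready={A,C,E,H} → run A
t=20: ready={A,C,E,H} → run A
t=21: ready={A,C,E,H} → run A
t=22: ready={A,C,E,H} → run A
t=23: ready={C,E,H} → run C
t=24: ready={C,E,H} → run C
t=25: ready={C,E,H} → run C
t=26: ready={C,E,H} → run C
t=27: ready={C,E,H} → run C
t=28: ready={E,H} → run E
t=29: ready={E,H} → run E
t=30: ready={E,H} → run E
t=31: ready={E,H} → run E
t=32: ready={E,H} → run E
t=33: ready={H} → run H
t=34: ready={H} → run H
t=35: ready={H} → run H
t=36: ready={H} → run H
t=37: ready={H} → run H
t=38: ready={H} → run H
t=39: ready={H} → run H
t=40: (idle)
t=41: (idle)
t=42: (idle)
t=43: (idle)
t=44: (idle)
t=45: (idle)
t=46: (idle)

context switches = 7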